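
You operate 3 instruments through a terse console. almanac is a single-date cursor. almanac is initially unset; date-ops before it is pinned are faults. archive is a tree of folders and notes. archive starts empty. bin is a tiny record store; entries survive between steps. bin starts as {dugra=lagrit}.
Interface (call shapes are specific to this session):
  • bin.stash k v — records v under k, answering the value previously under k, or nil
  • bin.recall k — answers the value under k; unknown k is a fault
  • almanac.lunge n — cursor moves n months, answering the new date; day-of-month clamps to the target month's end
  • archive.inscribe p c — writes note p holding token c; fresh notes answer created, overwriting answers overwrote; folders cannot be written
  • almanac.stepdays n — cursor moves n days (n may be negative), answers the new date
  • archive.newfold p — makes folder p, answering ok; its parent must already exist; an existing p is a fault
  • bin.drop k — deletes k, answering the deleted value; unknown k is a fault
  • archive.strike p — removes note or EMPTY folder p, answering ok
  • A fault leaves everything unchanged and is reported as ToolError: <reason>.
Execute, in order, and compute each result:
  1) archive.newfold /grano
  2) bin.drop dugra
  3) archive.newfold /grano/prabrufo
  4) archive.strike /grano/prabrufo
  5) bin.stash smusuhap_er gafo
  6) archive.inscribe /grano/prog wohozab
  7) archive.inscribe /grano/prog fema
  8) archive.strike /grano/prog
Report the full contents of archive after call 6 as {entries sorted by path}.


Answer: {grano/, grano/prog=wohozab}

Derivation:
# 1. archive.newfold(p=/grano) => ok
# 2. bin.drop(k=dugra) => lagrit
# 3. archive.newfold(p=/grano/prabrufo) => ok
# 4. archive.strike(p=/grano/prabrufo) => ok
# 5. bin.stash(k=smusuhap_er, v=gafo) => nil
# 6. archive.inscribe(p=/grano/prog, c=wohozab) => created
# 7. archive.inscribe(p=/grano/prog, c=fema) => overwrote
# 8. archive.strike(p=/grano/prog) => ok


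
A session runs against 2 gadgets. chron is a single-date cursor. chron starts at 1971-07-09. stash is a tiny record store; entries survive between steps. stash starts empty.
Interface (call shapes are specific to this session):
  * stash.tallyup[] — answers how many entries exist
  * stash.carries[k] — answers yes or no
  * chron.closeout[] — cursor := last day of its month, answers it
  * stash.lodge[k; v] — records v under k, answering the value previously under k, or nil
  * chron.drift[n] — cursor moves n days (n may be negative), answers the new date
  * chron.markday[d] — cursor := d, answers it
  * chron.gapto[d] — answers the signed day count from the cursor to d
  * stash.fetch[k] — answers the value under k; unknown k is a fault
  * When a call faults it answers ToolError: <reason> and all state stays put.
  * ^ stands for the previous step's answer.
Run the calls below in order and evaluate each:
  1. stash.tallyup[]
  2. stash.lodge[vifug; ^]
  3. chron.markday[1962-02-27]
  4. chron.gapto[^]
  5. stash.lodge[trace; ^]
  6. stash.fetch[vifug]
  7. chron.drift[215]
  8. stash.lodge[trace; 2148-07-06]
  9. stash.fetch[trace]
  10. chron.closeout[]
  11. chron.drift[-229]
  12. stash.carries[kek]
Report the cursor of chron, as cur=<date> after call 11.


~$ stash.tallyup
:: 0
~$ stash.lodge k: vifug v: ^
:: nil
~$ chron.markday d: 1962-02-27
:: 1962-02-27
~$ chron.gapto d: ^
:: 0
~$ stash.lodge k: trace v: ^
:: nil
~$ stash.fetch k: vifug
:: 0
~$ chron.drift n: 215
:: 1962-09-30
~$ stash.lodge k: trace v: 2148-07-06
:: 0
~$ stash.fetch k: trace
:: 2148-07-06
~$ chron.closeout
:: 1962-09-30
~$ chron.drift n: -229
:: 1962-02-13
~$ stash.carries k: kek
:: no

Answer: cur=1962-02-13


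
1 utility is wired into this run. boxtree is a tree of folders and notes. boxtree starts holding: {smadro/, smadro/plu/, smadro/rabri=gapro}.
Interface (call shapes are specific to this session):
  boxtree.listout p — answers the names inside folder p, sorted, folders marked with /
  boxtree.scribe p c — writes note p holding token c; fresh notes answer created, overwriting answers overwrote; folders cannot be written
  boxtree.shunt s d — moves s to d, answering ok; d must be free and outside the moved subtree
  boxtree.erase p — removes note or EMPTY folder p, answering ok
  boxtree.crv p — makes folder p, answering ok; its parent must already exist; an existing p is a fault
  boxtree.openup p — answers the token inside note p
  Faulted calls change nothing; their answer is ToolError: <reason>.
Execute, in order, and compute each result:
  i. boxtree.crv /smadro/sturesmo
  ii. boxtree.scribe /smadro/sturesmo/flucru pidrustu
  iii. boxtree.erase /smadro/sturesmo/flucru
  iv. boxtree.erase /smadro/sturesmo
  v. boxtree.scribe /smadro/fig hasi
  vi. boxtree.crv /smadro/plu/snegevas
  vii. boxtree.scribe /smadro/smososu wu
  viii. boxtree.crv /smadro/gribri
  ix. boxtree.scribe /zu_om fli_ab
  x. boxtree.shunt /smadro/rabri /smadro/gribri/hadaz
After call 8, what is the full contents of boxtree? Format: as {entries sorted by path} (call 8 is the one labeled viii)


Answer: {smadro/, smadro/fig=hasi, smadro/gribri/, smadro/plu/, smadro/plu/snegevas/, smadro/rabri=gapro, smadro/smososu=wu}

Derivation:
-> crv(p: /smadro/sturesmo)
<- ok
-> scribe(p: /smadro/sturesmo/flucru, c: pidrustu)
<- created
-> erase(p: /smadro/sturesmo/flucru)
<- ok
-> erase(p: /smadro/sturesmo)
<- ok
-> scribe(p: /smadro/fig, c: hasi)
<- created
-> crv(p: /smadro/plu/snegevas)
<- ok
-> scribe(p: /smadro/smososu, c: wu)
<- created
-> crv(p: /smadro/gribri)
<- ok
-> scribe(p: /zu_om, c: fli_ab)
<- created
-> shunt(s: /smadro/rabri, d: /smadro/gribri/hadaz)
<- ok


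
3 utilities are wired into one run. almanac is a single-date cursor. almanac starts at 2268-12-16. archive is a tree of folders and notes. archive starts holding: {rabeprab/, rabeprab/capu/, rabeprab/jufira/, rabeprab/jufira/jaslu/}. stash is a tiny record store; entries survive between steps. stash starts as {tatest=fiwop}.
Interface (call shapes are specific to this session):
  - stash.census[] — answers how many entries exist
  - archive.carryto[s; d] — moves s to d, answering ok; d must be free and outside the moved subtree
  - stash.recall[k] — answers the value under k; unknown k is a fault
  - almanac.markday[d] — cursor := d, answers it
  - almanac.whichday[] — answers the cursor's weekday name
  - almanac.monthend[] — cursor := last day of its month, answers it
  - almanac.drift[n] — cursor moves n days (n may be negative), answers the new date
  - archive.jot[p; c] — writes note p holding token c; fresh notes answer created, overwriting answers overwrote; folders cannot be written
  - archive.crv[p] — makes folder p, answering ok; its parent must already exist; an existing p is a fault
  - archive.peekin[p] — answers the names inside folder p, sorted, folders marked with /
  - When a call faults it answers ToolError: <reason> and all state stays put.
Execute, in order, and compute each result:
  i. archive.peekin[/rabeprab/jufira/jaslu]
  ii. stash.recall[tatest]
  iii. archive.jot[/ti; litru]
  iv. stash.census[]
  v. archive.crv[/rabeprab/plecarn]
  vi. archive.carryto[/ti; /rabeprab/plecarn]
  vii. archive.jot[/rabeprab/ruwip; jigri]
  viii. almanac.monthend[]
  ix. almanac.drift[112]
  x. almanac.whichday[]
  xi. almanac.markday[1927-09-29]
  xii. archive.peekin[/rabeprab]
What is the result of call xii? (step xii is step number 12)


Answer: [capu/, jufira/, plecarn/, ruwip]

Derivation:
! 1. archive.peekin(p→/rabeprab/jufira/jaslu) ~> []
! 2. stash.recall(k→tatest) ~> fiwop
! 3. archive.jot(p→/ti, c→litru) ~> created
! 4. stash.census() ~> 1
! 5. archive.crv(p→/rabeprab/plecarn) ~> ok
! 6. archive.carryto(s→/ti, d→/rabeprab/plecarn) ~> ToolError: exists
! 7. archive.jot(p→/rabeprab/ruwip, c→jigri) ~> created
! 8. almanac.monthend() ~> 2268-12-31
! 9. almanac.drift(n→112) ~> 2269-04-22
! 10. almanac.whichday() ~> Thursday
! 11. almanac.markday(d→1927-09-29) ~> 1927-09-29
! 12. archive.peekin(p→/rabeprab) ~> [capu/, jufira/, plecarn/, ruwip]


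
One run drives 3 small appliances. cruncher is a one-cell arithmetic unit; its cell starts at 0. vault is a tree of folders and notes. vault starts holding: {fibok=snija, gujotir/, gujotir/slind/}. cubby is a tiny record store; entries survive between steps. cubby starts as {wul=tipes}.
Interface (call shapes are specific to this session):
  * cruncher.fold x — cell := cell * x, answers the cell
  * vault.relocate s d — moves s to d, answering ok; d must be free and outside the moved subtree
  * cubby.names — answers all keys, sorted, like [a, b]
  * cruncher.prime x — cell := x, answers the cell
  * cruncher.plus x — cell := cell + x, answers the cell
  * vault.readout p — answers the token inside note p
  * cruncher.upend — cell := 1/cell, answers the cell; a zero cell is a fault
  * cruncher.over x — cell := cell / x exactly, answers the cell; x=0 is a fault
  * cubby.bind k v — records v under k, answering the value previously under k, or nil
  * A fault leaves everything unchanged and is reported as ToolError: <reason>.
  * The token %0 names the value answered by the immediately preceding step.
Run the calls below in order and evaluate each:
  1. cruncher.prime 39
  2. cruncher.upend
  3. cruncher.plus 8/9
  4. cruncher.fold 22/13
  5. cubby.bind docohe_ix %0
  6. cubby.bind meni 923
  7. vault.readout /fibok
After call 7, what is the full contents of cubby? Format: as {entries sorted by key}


Answer: {docohe_ix=2354/1521, meni=923, wul=tipes}

Derivation:
> prime 39
[out] 39
> upend
[out] 1/39
> plus 8/9
[out] 107/117
> fold 22/13
[out] 2354/1521
> bind docohe_ix %0
[out] nil
> bind meni 923
[out] nil
> readout /fibok
[out] snija


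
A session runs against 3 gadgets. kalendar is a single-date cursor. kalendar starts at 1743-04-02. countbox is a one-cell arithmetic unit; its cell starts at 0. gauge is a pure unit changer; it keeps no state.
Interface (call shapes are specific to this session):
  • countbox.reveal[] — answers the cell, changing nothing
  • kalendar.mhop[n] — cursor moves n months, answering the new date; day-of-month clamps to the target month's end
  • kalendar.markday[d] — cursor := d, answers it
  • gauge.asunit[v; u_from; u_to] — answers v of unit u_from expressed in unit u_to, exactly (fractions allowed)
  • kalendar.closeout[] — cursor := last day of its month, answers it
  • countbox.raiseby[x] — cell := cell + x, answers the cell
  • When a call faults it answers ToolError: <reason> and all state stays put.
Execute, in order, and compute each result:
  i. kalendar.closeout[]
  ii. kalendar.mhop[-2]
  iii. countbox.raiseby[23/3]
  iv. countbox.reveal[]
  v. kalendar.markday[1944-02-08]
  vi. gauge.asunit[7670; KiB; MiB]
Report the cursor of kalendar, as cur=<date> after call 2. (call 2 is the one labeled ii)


Answer: cur=1743-02-28

Derivation:
==> kalendar.closeout()
<== 1743-04-30
==> kalendar.mhop(n→-2)
<== 1743-02-28
==> countbox.raiseby(x→23/3)
<== 23/3
==> countbox.reveal()
<== 23/3
==> kalendar.markday(d→1944-02-08)
<== 1944-02-08
==> gauge.asunit(v→7670, u_from→KiB, u_to→MiB)
<== 3835/512


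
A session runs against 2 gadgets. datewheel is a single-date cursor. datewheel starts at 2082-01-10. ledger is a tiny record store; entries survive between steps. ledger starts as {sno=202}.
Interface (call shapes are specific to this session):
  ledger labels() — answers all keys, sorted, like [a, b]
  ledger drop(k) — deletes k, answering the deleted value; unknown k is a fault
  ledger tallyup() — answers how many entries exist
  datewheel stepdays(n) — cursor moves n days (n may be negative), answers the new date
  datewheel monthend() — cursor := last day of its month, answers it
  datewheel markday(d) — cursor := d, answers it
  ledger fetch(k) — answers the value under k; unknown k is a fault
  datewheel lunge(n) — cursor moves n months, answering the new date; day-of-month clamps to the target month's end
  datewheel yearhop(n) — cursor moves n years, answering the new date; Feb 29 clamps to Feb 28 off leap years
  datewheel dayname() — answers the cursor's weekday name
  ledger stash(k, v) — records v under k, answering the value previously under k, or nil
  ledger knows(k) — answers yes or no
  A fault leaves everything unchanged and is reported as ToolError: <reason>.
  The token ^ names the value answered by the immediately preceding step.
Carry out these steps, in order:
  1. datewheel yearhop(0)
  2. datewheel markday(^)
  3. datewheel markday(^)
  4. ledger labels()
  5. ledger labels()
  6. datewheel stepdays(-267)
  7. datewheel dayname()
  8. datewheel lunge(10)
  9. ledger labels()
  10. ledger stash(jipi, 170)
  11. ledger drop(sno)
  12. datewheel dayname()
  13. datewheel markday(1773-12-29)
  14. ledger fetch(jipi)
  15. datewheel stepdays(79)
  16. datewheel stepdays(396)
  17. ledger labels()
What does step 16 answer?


Answer: 1775-04-18

Derivation:
// datewheel yearhop(n=0) -> 2082-01-10
// datewheel markday(d=^) -> 2082-01-10
// datewheel markday(d=^) -> 2082-01-10
// ledger labels() -> [sno]
// ledger labels() -> [sno]
// datewheel stepdays(n=-267) -> 2081-04-18
// datewheel dayname() -> Friday
// datewheel lunge(n=10) -> 2082-02-18
// ledger labels() -> [sno]
// ledger stash(k=jipi, v=170) -> nil
// ledger drop(k=sno) -> 202
// datewheel dayname() -> Wednesday
// datewheel markday(d=1773-12-29) -> 1773-12-29
// ledger fetch(k=jipi) -> 170
// datewheel stepdays(n=79) -> 1774-03-18
// datewheel stepdays(n=396) -> 1775-04-18
// ledger labels() -> [jipi]


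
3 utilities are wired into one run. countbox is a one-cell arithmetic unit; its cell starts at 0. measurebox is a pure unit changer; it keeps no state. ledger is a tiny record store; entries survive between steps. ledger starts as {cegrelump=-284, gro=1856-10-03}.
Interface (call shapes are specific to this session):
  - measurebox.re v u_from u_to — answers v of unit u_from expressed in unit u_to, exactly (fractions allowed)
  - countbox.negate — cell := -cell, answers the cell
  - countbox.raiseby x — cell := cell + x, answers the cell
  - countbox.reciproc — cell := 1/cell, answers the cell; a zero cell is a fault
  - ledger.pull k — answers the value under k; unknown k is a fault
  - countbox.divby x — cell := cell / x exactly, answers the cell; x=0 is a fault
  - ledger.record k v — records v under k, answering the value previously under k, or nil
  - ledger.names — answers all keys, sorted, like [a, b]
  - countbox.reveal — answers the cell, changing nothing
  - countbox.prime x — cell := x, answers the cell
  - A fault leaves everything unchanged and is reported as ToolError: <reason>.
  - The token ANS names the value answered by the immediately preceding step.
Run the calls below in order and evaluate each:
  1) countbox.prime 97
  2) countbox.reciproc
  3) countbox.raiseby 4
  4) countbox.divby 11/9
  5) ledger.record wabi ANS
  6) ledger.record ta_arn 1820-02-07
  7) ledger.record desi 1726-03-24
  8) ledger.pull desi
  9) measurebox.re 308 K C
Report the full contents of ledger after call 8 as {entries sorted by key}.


Then prime(x=97), — result: 97.
Now I run reciproc(), and get 1/97.
Calling raiseby(x=4), and observe 389/97.
I run divby(x=11/9), and see 3501/1067.
Calling record(k=wabi, v=ANS), giving nil.
Now I run record(k=ta_arn, v=1820-02-07): nil.
I invoke record(k=desi, v=1726-03-24), yielding nil.
Then pull(k=desi), and see 1726-03-24.
I try re(v=308, u_from=K, u_to=C), yielding 697/20.

Answer: {cegrelump=-284, desi=1726-03-24, gro=1856-10-03, ta_arn=1820-02-07, wabi=3501/1067}


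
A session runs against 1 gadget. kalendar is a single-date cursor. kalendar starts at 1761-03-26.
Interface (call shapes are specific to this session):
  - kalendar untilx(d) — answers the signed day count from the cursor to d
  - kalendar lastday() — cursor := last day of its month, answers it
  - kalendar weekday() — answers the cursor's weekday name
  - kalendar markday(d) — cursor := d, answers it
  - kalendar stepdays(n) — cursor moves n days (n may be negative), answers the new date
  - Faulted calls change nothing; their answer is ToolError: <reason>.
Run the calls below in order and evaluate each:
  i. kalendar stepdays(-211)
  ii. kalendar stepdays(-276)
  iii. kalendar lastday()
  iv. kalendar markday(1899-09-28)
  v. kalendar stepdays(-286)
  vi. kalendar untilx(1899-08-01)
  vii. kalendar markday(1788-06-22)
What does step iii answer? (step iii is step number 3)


Answer: 1759-11-30

Derivation:
# kalendar stepdays(n→-211) => 1760-08-27
# kalendar stepdays(n→-276) => 1759-11-25
# kalendar lastday() => 1759-11-30
# kalendar markday(d→1899-09-28) => 1899-09-28
# kalendar stepdays(n→-286) => 1898-12-16
# kalendar untilx(d→1899-08-01) => 228
# kalendar markday(d→1788-06-22) => 1788-06-22


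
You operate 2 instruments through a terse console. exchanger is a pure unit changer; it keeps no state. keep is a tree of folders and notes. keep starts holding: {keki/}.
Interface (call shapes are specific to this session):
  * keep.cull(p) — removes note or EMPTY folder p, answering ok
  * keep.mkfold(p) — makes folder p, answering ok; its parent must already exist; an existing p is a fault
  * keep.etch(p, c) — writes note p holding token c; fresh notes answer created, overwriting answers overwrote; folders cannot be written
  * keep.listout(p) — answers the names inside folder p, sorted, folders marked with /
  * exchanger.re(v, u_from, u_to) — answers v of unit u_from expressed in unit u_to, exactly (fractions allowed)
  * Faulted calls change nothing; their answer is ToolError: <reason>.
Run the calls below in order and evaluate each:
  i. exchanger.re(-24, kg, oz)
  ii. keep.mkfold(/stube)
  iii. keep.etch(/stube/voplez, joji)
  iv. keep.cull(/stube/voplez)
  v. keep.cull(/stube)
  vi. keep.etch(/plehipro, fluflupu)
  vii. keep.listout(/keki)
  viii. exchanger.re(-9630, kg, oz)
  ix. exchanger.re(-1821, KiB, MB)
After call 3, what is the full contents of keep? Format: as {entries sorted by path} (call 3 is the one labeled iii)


Answer: {keki/, stube/, stube/voplez=joji}

Derivation:
-- exchanger.re(-24, kg, oz) == -38400000000/45359237
-- keep.mkfold(/stube) == ok
-- keep.etch(/stube/voplez, joji) == created
-- keep.cull(/stube/voplez) == ok
-- keep.cull(/stube) == ok
-- keep.etch(/plehipro, fluflupu) == created
-- keep.listout(/keki) == []
-- exchanger.re(-9630, kg, oz) == -15408000000000/45359237
-- exchanger.re(-1821, KiB, MB) == -29136/15625


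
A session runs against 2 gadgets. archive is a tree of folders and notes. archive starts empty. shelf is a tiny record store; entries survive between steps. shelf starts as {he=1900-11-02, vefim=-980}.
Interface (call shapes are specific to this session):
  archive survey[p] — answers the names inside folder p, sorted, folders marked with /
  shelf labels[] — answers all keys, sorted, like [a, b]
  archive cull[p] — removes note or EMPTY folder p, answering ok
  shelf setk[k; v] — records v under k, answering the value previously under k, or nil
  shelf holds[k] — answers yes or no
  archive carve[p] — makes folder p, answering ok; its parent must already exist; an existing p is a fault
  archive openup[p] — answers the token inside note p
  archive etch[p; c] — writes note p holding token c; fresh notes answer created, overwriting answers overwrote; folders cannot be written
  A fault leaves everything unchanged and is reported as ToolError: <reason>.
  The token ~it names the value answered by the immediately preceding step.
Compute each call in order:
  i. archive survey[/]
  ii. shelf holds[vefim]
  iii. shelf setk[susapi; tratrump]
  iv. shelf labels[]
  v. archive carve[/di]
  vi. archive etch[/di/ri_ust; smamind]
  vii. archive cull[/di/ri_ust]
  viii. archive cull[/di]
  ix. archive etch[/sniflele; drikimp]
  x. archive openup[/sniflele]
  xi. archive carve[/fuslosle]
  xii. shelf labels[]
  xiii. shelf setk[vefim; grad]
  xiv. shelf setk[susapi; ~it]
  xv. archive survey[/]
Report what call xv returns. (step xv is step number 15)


Answer: [fuslosle/, sniflele]

Derivation:
I call archive survey with p='/', — result: [].
Now I run shelf holds with k='vefim', and see yes.
Then shelf setk with k='susapi', v='tratrump', yielding nil.
Calling shelf labels, and get [he, susapi, vefim].
Then archive carve with p='/di', → ok.
Using archive etch with p='/di/ri_ust', c='smamind', yielding created.
Using archive cull with p='/di/ri_ust', → ok.
I try archive cull with p='/di', and get ok.
Calling archive etch with p='/sniflele', c='drikimp', and see created.
I run archive openup with p='/sniflele', and observe drikimp.
I call archive carve with p='/fuslosle', and get ok.
I use shelf labels(), → [he, susapi, vefim].
Invoking shelf setk with k='vefim', v='grad', giving -980.
I run shelf setk with k='susapi', v='~it', — result: tratrump.
Invoking archive survey with p='/', → [fuslosle/, sniflele].


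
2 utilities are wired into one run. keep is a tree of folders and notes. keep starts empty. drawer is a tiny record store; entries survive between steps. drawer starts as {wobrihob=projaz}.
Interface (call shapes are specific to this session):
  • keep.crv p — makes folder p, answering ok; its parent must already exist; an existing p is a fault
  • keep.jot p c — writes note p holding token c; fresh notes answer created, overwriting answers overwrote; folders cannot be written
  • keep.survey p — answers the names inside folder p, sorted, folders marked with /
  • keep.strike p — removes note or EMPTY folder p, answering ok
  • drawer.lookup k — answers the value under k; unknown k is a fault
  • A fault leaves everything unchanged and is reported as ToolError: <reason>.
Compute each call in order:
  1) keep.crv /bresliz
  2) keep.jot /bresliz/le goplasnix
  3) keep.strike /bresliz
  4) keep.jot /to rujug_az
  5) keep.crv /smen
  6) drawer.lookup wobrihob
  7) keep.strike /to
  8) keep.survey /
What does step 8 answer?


Answer: [bresliz/, smen/]

Derivation:
CALL crv[p→/bresliz]
RET  ok
CALL jot[p→/bresliz/le; c→goplasnix]
RET  created
CALL strike[p→/bresliz]
RET  ToolError: not empty
CALL jot[p→/to; c→rujug_az]
RET  created
CALL crv[p→/smen]
RET  ok
CALL lookup[k→wobrihob]
RET  projaz
CALL strike[p→/to]
RET  ok
CALL survey[p→/]
RET  [bresliz/, smen/]


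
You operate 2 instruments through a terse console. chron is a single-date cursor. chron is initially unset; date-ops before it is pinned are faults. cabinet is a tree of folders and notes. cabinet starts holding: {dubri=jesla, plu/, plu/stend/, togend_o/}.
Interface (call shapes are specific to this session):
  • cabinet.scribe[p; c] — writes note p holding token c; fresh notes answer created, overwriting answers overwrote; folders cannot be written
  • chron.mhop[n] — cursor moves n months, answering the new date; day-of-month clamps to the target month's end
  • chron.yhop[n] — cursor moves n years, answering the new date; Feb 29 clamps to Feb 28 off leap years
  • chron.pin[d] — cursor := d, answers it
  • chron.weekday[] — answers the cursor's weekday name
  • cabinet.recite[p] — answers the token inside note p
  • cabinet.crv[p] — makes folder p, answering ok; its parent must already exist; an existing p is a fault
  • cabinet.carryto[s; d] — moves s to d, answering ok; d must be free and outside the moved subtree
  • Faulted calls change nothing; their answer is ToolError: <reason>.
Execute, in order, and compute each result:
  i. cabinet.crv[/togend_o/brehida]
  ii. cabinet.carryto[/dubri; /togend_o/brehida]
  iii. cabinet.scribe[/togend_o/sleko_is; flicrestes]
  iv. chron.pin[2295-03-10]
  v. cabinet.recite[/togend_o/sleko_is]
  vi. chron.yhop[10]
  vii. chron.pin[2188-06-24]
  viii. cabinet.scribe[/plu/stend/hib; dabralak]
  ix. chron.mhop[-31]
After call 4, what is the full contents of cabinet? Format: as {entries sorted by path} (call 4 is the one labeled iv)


Answer: {dubri=jesla, plu/, plu/stend/, togend_o/, togend_o/brehida/, togend_o/sleko_is=flicrestes}

Derivation:
==> cabinet.crv(/togend_o/brehida)
<== ok
==> cabinet.carryto(/dubri, /togend_o/brehida)
<== ToolError: exists
==> cabinet.scribe(/togend_o/sleko_is, flicrestes)
<== created
==> chron.pin(2295-03-10)
<== 2295-03-10
==> cabinet.recite(/togend_o/sleko_is)
<== flicrestes
==> chron.yhop(10)
<== 2305-03-10
==> chron.pin(2188-06-24)
<== 2188-06-24
==> cabinet.scribe(/plu/stend/hib, dabralak)
<== created
==> chron.mhop(-31)
<== 2185-11-24


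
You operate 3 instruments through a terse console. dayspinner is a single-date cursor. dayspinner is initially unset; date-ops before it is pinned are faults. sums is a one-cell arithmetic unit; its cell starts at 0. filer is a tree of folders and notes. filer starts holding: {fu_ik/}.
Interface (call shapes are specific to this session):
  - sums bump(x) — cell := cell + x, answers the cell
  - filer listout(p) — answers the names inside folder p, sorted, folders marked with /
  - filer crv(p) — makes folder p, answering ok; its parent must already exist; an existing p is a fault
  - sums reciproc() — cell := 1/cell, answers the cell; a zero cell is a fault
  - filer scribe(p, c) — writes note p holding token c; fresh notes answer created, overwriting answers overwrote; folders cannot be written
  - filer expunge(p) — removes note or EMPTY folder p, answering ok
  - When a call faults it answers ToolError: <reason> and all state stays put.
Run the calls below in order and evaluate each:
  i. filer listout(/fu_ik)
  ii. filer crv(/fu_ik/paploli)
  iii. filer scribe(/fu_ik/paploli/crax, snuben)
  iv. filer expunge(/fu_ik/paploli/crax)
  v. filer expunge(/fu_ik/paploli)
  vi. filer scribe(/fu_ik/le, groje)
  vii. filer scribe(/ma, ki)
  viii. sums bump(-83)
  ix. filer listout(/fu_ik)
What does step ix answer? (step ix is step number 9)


Answer: [le]

Derivation:
Do: filer listout[/fu_ik]
See: []
Do: filer crv[/fu_ik/paploli]
See: ok
Do: filer scribe[/fu_ik/paploli/crax; snuben]
See: created
Do: filer expunge[/fu_ik/paploli/crax]
See: ok
Do: filer expunge[/fu_ik/paploli]
See: ok
Do: filer scribe[/fu_ik/le; groje]
See: created
Do: filer scribe[/ma; ki]
See: created
Do: sums bump[-83]
See: -83
Do: filer listout[/fu_ik]
See: [le]


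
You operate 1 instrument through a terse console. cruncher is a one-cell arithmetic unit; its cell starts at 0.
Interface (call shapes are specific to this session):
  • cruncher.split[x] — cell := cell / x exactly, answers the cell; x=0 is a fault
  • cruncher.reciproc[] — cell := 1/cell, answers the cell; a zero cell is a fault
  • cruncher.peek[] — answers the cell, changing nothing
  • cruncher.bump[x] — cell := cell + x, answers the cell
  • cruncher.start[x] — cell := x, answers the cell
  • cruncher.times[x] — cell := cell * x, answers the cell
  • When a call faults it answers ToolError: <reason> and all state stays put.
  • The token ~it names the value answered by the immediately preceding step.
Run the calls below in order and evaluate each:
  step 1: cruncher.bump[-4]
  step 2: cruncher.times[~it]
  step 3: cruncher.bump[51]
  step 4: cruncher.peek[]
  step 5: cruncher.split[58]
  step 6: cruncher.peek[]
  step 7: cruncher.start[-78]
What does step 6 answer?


Invoking cruncher.bump(-4), and get -4.
I try cruncher.times(~it), — result: 16.
Then cruncher.bump(51), giving 67.
Then cruncher.peek, → 67.
Calling cruncher.split(58), which returns 67/58.
I use cruncher.peek(), yielding 67/58.
Now I run cruncher.start(-78): -78.

Answer: 67/58


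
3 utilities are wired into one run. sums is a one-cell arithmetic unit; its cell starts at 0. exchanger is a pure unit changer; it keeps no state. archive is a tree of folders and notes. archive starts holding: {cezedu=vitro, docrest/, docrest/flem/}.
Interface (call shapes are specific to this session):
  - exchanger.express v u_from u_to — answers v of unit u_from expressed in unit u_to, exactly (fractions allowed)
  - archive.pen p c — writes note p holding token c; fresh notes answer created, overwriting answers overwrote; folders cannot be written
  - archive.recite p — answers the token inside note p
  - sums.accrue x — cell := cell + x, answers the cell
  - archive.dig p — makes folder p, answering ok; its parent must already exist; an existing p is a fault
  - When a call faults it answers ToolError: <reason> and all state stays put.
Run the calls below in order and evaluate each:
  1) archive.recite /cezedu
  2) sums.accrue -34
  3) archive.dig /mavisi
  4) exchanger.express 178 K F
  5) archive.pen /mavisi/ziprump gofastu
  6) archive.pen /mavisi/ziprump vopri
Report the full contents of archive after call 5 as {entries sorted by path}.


[in] archive.recite p='/cezedu'
= vitro
[in] sums.accrue x='-34'
= -34
[in] archive.dig p='/mavisi'
= ok
[in] exchanger.express v='178' u_from='K' u_to='F'
= -13927/100
[in] archive.pen p='/mavisi/ziprump' c='gofastu'
= created
[in] archive.pen p='/mavisi/ziprump' c='vopri'
= overwrote

Answer: {cezedu=vitro, docrest/, docrest/flem/, mavisi/, mavisi/ziprump=gofastu}


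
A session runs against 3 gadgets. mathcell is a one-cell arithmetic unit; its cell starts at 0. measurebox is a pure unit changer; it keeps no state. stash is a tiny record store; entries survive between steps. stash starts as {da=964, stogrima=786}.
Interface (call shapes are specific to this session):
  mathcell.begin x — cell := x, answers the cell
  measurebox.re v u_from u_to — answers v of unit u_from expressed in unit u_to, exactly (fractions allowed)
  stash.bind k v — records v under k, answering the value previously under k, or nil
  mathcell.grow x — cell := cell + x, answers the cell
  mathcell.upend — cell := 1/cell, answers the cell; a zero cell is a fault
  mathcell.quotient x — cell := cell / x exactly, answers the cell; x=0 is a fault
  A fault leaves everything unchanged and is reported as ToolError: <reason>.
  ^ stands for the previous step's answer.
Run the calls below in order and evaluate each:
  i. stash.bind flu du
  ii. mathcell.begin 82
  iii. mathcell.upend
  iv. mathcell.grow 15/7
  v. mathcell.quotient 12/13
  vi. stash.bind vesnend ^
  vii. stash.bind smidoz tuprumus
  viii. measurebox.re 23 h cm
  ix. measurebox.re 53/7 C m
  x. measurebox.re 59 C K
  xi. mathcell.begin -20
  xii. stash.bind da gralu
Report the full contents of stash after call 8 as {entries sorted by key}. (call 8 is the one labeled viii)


Answer: {da=964, flu=du, smidoz=tuprumus, stogrima=786, vesnend=16081/6888}

Derivation:
Then stash.bind(k='flu', v='du'): nil.
Next I call mathcell.begin(x='82'), yielding 82.
I use mathcell.upend(), and see 1/82.
Now I run mathcell.grow(x='15/7'): 1237/574.
I call mathcell.quotient(x='12/13'), yielding 16081/6888.
Then stash.bind(k='vesnend', v='^'), and see nil.
Calling stash.bind(k='smidoz', v='tuprumus'), → nil.
I call measurebox.re(v='23', u_from='h', u_to='cm'): ToolError: incompatible units.
Next I call measurebox.re(v='53/7', u_from='C', u_to='m'), — result: ToolError: incompatible units.
I call measurebox.re(v='59', u_from='C', u_to='K'), giving 6643/20.
I invoke mathcell.begin(x='-20'), and get -20.
Invoking stash.bind(k='da', v='gralu'), and get 964.


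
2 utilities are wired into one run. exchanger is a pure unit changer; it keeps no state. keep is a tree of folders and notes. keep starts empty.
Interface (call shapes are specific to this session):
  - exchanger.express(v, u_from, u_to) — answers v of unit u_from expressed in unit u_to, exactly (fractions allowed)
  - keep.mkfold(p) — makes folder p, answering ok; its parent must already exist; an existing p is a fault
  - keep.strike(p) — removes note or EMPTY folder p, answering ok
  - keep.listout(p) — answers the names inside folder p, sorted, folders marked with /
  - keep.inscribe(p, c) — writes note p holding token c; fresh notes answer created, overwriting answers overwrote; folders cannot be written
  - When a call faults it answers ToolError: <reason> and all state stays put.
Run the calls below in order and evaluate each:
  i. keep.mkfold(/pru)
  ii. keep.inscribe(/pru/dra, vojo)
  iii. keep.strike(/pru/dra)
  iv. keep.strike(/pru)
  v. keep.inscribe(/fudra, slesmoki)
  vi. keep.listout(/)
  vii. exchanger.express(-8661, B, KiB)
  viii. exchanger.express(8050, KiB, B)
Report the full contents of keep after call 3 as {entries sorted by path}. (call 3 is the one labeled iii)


I run mkfold with p: /pru: ok.
Invoking inscribe with p: /pru/dra, c: vojo, and see created.
Calling strike with p: /pru/dra, which returns ok.
Invoking strike with p: /pru, and see ok.
I run inscribe with p: /fudra, c: slesmoki, → created.
Next I call listout with p: /, which returns [fudra].
I run express with v: -8661, u_from: B, u_to: KiB, → -8661/1024.
Invoking express with v: 8050, u_from: KiB, u_to: B, — result: 8243200.

Answer: {pru/}


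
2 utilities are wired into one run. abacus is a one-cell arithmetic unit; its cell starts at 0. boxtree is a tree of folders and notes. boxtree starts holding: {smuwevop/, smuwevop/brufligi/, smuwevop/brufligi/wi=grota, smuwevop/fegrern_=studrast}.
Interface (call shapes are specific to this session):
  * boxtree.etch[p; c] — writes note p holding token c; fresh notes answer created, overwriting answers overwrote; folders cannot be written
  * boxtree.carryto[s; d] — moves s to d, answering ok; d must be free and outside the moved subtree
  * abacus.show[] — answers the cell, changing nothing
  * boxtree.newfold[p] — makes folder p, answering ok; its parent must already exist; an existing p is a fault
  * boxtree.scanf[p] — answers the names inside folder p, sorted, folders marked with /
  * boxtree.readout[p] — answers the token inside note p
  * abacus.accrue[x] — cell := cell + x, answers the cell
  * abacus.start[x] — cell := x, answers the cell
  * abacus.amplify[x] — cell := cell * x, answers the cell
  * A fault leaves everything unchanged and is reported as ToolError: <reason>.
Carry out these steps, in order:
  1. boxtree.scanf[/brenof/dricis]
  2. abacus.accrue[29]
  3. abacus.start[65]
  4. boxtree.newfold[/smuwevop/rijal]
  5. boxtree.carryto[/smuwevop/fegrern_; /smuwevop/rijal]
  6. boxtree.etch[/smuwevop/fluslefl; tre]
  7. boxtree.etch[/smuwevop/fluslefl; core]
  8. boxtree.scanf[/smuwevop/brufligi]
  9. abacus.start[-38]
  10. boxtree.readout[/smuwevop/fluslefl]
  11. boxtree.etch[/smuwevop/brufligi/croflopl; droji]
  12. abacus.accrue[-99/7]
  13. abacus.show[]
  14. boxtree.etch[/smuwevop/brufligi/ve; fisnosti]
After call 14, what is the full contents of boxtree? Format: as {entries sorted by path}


CALL boxtree.scanf[p='/brenof/dricis']
RET  ToolError: not found
CALL abacus.accrue[x='29']
RET  29
CALL abacus.start[x='65']
RET  65
CALL boxtree.newfold[p='/smuwevop/rijal']
RET  ok
CALL boxtree.carryto[s='/smuwevop/fegrern_'; d='/smuwevop/rijal']
RET  ToolError: exists
CALL boxtree.etch[p='/smuwevop/fluslefl'; c='tre']
RET  created
CALL boxtree.etch[p='/smuwevop/fluslefl'; c='core']
RET  overwrote
CALL boxtree.scanf[p='/smuwevop/brufligi']
RET  [wi]
CALL abacus.start[x='-38']
RET  -38
CALL boxtree.readout[p='/smuwevop/fluslefl']
RET  core
CALL boxtree.etch[p='/smuwevop/brufligi/croflopl'; c='droji']
RET  created
CALL abacus.accrue[x='-99/7']
RET  -365/7
CALL abacus.show[]
RET  -365/7
CALL boxtree.etch[p='/smuwevop/brufligi/ve'; c='fisnosti']
RET  created

Answer: {smuwevop/, smuwevop/brufligi/, smuwevop/brufligi/croflopl=droji, smuwevop/brufligi/ve=fisnosti, smuwevop/brufligi/wi=grota, smuwevop/fegrern_=studrast, smuwevop/fluslefl=core, smuwevop/rijal/}


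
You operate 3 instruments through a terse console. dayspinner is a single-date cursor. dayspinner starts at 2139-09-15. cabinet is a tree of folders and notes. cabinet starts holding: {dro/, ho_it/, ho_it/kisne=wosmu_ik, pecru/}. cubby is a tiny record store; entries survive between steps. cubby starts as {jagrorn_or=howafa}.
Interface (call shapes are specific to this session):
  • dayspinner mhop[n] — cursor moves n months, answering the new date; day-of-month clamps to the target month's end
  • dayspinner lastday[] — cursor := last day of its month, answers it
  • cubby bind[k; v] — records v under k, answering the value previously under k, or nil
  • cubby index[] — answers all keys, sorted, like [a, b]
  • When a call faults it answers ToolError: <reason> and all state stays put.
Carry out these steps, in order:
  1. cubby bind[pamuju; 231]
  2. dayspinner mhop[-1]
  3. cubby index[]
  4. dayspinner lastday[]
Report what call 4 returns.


Answer: 2139-08-31

Derivation:
-> cubby bind(k='pamuju', v='231')
<- nil
-> dayspinner mhop(n='-1')
<- 2139-08-15
-> cubby index()
<- [jagrorn_or, pamuju]
-> dayspinner lastday()
<- 2139-08-31


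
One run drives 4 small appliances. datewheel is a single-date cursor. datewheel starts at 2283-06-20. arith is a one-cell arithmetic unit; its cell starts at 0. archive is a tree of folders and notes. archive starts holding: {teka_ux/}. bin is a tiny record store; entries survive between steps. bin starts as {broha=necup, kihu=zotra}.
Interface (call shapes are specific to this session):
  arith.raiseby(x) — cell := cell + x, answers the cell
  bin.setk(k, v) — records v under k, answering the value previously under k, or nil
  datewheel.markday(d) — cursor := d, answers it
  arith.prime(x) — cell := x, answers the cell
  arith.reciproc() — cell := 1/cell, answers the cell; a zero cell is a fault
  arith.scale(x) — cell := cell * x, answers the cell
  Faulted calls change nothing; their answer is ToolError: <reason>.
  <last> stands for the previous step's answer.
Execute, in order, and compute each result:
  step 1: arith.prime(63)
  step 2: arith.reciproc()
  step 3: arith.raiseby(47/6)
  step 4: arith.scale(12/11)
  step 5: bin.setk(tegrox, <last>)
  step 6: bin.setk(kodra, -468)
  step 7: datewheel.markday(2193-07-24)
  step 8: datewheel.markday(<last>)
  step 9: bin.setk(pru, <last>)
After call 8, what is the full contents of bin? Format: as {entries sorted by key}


$ arith.prime x=63
:: 63
$ arith.reciproc
:: 1/63
$ arith.raiseby x=47/6
:: 989/126
$ arith.scale x=12/11
:: 1978/231
$ bin.setk k=tegrox v=<last>
:: nil
$ bin.setk k=kodra v=-468
:: nil
$ datewheel.markday d=2193-07-24
:: 2193-07-24
$ datewheel.markday d=<last>
:: 2193-07-24
$ bin.setk k=pru v=<last>
:: nil

Answer: {broha=necup, kihu=zotra, kodra=-468, tegrox=1978/231}


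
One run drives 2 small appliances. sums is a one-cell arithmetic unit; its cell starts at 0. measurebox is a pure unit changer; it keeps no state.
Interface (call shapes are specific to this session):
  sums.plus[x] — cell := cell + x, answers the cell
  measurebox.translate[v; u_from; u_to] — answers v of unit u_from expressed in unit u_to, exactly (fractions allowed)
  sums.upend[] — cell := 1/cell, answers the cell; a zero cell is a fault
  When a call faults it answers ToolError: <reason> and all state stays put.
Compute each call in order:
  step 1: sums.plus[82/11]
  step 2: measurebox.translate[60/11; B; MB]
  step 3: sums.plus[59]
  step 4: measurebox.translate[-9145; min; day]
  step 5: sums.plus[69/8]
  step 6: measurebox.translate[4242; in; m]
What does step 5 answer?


Answer: 6607/88

Derivation:
Act: plus[x→82/11]
Obs: 82/11
Act: translate[v→60/11; u_from→B; u_to→MB]
Obs: 3/550000
Act: plus[x→59]
Obs: 731/11
Act: translate[v→-9145; u_from→min; u_to→day]
Obs: -1829/288
Act: plus[x→69/8]
Obs: 6607/88
Act: translate[v→4242; u_from→in; u_to→m]
Obs: 269367/2500


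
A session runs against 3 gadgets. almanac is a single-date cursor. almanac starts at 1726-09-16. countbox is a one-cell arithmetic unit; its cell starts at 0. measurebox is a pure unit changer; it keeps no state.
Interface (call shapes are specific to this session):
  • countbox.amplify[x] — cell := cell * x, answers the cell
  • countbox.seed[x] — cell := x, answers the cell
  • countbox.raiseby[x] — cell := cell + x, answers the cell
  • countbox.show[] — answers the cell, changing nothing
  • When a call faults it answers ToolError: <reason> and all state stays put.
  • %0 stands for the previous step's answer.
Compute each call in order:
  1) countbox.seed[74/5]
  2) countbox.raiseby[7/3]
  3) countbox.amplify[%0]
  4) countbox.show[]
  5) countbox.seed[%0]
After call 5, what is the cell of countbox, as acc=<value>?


Answer: acc=66049/225

Derivation:
>> countbox.seed(x=74/5)
<< 74/5
>> countbox.raiseby(x=7/3)
<< 257/15
>> countbox.amplify(x=%0)
<< 66049/225
>> countbox.show()
<< 66049/225
>> countbox.seed(x=%0)
<< 66049/225
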